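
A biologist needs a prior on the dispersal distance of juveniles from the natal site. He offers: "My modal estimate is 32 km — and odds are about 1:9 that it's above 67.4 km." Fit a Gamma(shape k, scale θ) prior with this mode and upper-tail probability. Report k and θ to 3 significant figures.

k ≈ 4.46, θ ≈ 9.24

Gamma(k,θ) with k>1 has mode (k−1)θ, so θ = 32/(k−1).
Need P(X < 67.4) = 0.9 with θ tied to k this way. Start at k = 2, θ = 32: P(X<67.4) ≈ 0.622.
Too low — raise k to concentrate. Iterating converges to k ≈ 4.46.
Then θ = 32/(4.46−1) ≈ 9.24.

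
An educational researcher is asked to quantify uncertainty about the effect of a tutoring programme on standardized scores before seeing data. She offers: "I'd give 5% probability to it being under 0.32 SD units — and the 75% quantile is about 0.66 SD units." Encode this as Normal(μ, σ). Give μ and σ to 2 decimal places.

μ = 0.56, σ = 0.15

For Normal(μ,σ), the p-quantile is μ + z_p·σ. Here z_{0.05} = -1.645, z_{0.75} = 0.6745.
So 0.32 = μ − 1.645σ and 0.66 = μ + 0.6745σ.
Subtracting: σ = (0.66 − 0.32)/(0.6745 − (-1.645)) = 0.15.
Then μ = 0.32 − (-1.645)·0.15 = 0.56.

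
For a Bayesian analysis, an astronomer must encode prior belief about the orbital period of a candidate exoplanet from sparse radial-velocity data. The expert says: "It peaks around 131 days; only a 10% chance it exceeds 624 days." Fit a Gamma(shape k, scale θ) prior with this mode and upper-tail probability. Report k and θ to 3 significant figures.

k ≈ 1.73, θ ≈ 179

Gamma(k,θ) with k>1 has mode (k−1)θ, so θ = 131/(k−1).
Need P(X < 624) = 0.9 with θ tied to k this way. Start at k = 2, θ = 131: P(X<624) ≈ 0.951.
Too high — lower k to spread out. Iterating converges to k ≈ 1.73.
Then θ = 131/(1.73−1) ≈ 179.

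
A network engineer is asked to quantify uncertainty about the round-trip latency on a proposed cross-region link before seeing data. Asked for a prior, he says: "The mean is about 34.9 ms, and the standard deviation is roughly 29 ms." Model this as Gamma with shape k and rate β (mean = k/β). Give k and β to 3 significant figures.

For Gamma(k, rate β): mean = k/β, variance = k/β², so CV = 1/√k.
CV = SD/mean = 29/34.9 = 0.8309, hence k = 1/CV² = 1.45.
Then β = k/mean = 1.45/34.9 = 0.0415.

k ≈ 1.45, β ≈ 0.0415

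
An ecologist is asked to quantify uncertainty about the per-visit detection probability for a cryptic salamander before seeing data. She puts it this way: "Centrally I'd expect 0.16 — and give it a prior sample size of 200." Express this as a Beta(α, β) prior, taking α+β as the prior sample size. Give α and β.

Under the effective-sample-size interpretation, Beta(α, β) has prior mean α/(α+β) and prior sample size α+β.
So α+β = 200 and α/(α+β) = 0.16, giving α = 0.16·200 = 32 and β = 200 − 32 = 168.

α = 32, β = 168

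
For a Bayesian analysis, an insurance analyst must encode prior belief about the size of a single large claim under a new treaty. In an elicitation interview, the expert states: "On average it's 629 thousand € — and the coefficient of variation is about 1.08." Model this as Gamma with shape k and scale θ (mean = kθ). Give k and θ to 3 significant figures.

k ≈ 0.857, θ ≈ 734

For Gamma(k, scale θ): mean = kθ, variance = kθ², so CV = 1/√k.
CV = 1.08, hence k = 1/CV² = 0.857.
Then θ = mean/k = 629/0.857 = 734.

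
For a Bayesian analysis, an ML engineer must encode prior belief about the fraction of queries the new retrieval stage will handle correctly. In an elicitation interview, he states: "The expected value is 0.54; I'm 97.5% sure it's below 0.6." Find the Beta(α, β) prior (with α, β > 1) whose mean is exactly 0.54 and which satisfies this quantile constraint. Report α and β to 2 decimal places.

With mean 0.54 fixed, write α = 0.54s, β = 0.46s where s = α+β.
Need P(θ < 0.6) = 0.975 under Beta(0.54s, 0.46s). Normal approximation: (q−m)/√(m(1−m)/s) ≈ z_{0.975} = 1.96, so s ≈ 0.54·0.46·(1.96)²/(0.6−0.54)² = 265.1.
At s = 265.1: P(θ<0.6) ≈ 0.976. Adjusting to match 0.975 gives s ≈ 261.08.
So α = 0.54·261.08 ≈ 140.99, β = 0.46·261.08 ≈ 120.10.

α ≈ 140.99, β ≈ 120.10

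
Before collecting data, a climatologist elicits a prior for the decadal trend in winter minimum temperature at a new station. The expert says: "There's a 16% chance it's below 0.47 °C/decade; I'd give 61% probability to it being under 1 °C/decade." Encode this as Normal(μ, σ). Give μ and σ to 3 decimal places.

The p-quantile of Normal(μ,σ) is μ + z_p·σ, with z_{0.16} = -0.9945 and z_{0.61} = 0.2793.
Eliminate σ: μ = (z₂·x₁ − z₁·x₂)/(z₂ − z₁) = (0.2793·0.47 − (-0.9945)·1)/1.274 = 0.884.
Then σ = (x₂ − x₁)/(z₂ − z₁) = (1 − 0.47)/1.274 = 0.416.

μ = 0.884, σ = 0.416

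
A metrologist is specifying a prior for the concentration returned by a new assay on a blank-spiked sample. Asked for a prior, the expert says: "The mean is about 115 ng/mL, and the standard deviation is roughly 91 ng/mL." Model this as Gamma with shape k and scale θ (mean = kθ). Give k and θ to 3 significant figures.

k ≈ 1.6, θ ≈ 72

For Gamma(k, scale θ): mean = kθ, variance = kθ², so CV = 1/√k.
CV = SD/mean = 91/115 = 0.7913, hence k = 1/CV² = 1.6.
Then θ = mean/k = 115/1.6 = 72.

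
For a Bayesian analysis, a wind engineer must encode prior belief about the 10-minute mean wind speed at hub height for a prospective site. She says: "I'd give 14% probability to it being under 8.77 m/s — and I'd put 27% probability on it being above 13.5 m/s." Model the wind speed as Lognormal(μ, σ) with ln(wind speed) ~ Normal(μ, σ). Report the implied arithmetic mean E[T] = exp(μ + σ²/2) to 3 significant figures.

If T ~ Lognormal(μ,σ) then ln T ~ Normal(μ,σ), so the p-quantile of ln T is μ + z_p·σ.
ln(8.77) = 2.171 and ln(13.5) = 2.603; z_{0.14} = -1.08, z_{0.73} = 0.6128.
σ = (2.603 − 2.171)/(0.6128 − (-1.08)) = 0.255.
μ = 2.171 − (-1.08)·0.255 = 2.447.
E[T] = exp(μ + σ²/2) = exp(2.447 + 0.0325) = 11.9 m/s.

E[T] ≈ 11.9 m/s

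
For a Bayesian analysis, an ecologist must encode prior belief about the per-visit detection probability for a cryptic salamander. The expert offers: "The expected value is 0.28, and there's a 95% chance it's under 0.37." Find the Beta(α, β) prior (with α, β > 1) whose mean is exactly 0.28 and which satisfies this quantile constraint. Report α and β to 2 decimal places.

α ≈ 20.11, β ≈ 51.71

With mean 0.28 fixed, write α = 0.28s, β = 0.72s where s = α+β.
Need P(θ < 0.37) = 0.95 under Beta(0.28s, 0.72s). Normal approximation: (q−m)/√(m(1−m)/s) ≈ z_{0.95} = 1.64, so s ≈ 0.28·0.72·(1.64)²/(0.37−0.28)² = 67.3.
At s = 67.3: P(θ<0.37) ≈ 0.945. Adjusting to match 0.95 gives s ≈ 71.81.
So α = 0.28·71.81 ≈ 20.11, β = 0.72·71.81 ≈ 51.71.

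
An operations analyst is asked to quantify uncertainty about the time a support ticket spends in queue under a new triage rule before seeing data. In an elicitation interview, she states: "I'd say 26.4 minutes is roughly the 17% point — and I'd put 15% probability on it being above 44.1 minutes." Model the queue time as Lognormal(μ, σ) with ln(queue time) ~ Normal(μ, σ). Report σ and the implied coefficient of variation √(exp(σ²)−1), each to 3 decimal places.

σ ≈ 0.258, CV ≈ 0.262

If T ~ Lognormal(μ,σ) then ln T ~ Normal(μ,σ), so the p-quantile of ln T is μ + z_p·σ.
ln(26.4) = 3.273 and ln(44.1) = 3.786; z_{0.17} = -0.9542, z_{0.85} = 1.036.
σ = (3.786 − 3.273)/(1.036 − (-0.9542)) = 0.258.
μ = 3.273 − (-0.9542)·0.258 = 3.519.
CV = √(exp(σ²)−1) = √(exp(0.0664)−1) = 0.262.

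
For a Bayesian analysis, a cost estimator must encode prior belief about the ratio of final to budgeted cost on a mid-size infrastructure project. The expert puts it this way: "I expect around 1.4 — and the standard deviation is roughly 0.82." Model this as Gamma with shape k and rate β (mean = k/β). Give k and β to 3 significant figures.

For Gamma(k, rate β): mean = k/β, variance = k/β², so CV = 1/√k.
CV = SD/mean = 0.82/1.4 = 0.5857, hence k = 1/CV² = 2.91.
Then β = k/mean = 2.91/1.4 = 2.08.

k ≈ 2.91, β ≈ 2.08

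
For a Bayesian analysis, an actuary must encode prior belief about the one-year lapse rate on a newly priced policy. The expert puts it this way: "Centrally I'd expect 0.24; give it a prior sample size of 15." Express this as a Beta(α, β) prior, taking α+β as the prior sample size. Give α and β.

α = 3.6, β = 11.4

Under the effective-sample-size interpretation, Beta(α, β) has prior mean α/(α+β) and prior sample size α+β.
So α+β = 15 and α/(α+β) = 0.24, giving α = 0.24·15 = 3.6 and β = 15 − 3.6 = 11.4.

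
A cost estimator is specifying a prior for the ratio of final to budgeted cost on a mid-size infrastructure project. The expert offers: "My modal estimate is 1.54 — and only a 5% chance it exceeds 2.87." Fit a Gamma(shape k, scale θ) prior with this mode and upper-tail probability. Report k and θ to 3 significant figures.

Gamma(k,θ) with k>1 has mode (k−1)θ, so θ = 1.54/(k−1).
Need P(X < 2.87) = 0.95 with θ tied to k this way. Start at k = 2, θ = 1.54: P(X<2.87) ≈ 0.556.
Too low — raise k to concentrate. Iterating converges to k ≈ 8.18.
Then θ = 1.54/(8.18−1) ≈ 0.214.

k ≈ 8.18, θ ≈ 0.214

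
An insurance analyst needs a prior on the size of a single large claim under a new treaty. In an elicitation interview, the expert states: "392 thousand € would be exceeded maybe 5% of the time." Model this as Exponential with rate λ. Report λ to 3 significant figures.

P(T > 392.0) = e^(−λ·392.0) = 0.05, so λ = −ln(0.05)/392.0 = 0.00764.

λ ≈ 0.00764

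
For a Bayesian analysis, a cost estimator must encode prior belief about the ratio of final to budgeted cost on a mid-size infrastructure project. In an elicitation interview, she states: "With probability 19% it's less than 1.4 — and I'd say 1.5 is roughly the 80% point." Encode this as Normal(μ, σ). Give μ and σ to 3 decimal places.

For Normal(μ,σ), the p-quantile is μ + z_p·σ. Here z_{0.19} = -0.8779, z_{0.8} = 0.8416.
So 1.4 = μ − 0.8779σ and 1.5 = μ + 0.8416σ.
Subtracting: σ = (1.5 − 1.4)/(0.8416 − (-0.8779)) = 0.058.
Then μ = 1.4 − (-0.8779)·0.058 = 1.451.

μ = 1.451, σ = 0.058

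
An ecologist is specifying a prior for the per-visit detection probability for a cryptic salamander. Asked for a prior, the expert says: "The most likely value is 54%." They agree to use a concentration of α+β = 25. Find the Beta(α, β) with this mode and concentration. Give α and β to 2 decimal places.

α = 13.42, β = 11.58

For α,β > 1 the Beta mode is (α−1)/(α+β−2). With α+β = 25, the mode is (α−1)/23.
Set (α−1)/23 = 0.54 → α = 1 + 0.54·23 = 13.42.
β = 25 − α = 11.58.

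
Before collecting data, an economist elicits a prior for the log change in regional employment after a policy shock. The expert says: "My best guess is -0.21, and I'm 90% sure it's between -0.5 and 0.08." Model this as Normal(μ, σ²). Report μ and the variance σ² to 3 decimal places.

A symmetric 90% interval runs μ ± z·σ with z = 1.645.
Half-width = 0.29, so σ = 0.29/1.645 = 0.1763 and σ² = 0.031.
μ is the stated best guess, -0.210.

μ = -0.210, σ² = 0.031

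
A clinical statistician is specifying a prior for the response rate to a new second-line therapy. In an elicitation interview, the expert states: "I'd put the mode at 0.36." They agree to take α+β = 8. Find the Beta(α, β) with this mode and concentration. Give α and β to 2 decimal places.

α = 3.16, β = 4.84

For α,β > 1 the Beta mode is (α−1)/(α+β−2). With α+β = 8, the mode is (α−1)/6.
Set (α−1)/6 = 0.36 → α = 1 + 0.36·6 = 3.16.
β = 8 − α = 4.84.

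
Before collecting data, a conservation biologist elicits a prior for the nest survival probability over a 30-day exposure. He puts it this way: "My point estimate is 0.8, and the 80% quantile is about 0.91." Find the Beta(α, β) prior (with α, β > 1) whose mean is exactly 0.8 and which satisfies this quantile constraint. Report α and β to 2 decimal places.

With mean 0.8 fixed, write α = 0.8s, β = 0.2s where s = α+β.
Need P(θ < 0.91) = 0.8 under Beta(0.8s, 0.2s). Normal approximation: (q−m)/√(m(1−m)/s) ≈ z_{0.8} = 0.842, so s ≈ 0.8·0.2·(0.842)²/(0.91−0.8)² = 9.4.
At s = 9.4: P(θ<0.91) ≈ 0.798. Adjusting to match 0.8 gives s ≈ 9.50.
So α = 0.8·9.50 ≈ 7.60, β = 0.2·9.50 ≈ 1.90.

α ≈ 7.60, β ≈ 1.90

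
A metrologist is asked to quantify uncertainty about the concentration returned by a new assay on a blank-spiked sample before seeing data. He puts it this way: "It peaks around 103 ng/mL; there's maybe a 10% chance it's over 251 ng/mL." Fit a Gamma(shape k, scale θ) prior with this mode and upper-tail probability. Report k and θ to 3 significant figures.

Gamma(k,θ) with k>1 has mode (k−1)θ, so θ = 103/(k−1).
Need P(X < 251) = 0.9 with θ tied to k this way. Start at k = 2, θ = 103: P(X<251) ≈ 0.700.
Too low — raise k to concentrate. Iterating converges to k ≈ 3.42.
Then θ = 103/(3.42−1) ≈ 42.5.

k ≈ 3.42, θ ≈ 42.5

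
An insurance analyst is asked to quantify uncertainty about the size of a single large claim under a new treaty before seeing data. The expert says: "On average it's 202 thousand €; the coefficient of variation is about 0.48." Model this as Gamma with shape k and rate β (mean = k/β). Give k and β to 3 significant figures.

k ≈ 4.34, β ≈ 0.0215

For Gamma(k, rate β): mean = k/β, variance = k/β², so CV = 1/√k.
CV = 0.48, hence k = 1/CV² = 4.34.
Then β = k/mean = 4.34/202 = 0.0215.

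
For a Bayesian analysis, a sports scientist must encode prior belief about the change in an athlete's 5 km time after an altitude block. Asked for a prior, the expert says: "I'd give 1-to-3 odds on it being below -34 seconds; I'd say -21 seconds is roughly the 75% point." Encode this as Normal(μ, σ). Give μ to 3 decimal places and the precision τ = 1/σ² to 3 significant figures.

μ = -27.500, τ = 0.0108

For Normal(μ,σ), the p-quantile is μ + z_p·σ. Here z_{0.25} = -0.6745, z_{0.75} = 0.6745.
So -34 = μ − 0.6745σ and -21 = μ + 0.6745σ.
Subtracting: σ = (-21 − -34)/(0.6745 − (-0.6745)) = 9.637.
Then μ = -34 − (-0.6745)·9.637 = -27.500.
Precision τ = 1/σ² = 1/9.637² = 0.0108.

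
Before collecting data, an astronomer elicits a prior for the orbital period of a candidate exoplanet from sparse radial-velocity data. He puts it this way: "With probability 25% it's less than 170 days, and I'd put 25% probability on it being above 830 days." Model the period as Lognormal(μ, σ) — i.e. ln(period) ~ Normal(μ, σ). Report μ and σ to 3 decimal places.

μ ≈ 5.929, σ ≈ 1.175

If T ~ Lognormal(μ,σ) then ln T ~ Normal(μ,σ), so the p-quantile of ln T is μ + z_p·σ.
ln(170) = 5.136 and ln(830) = 6.721; z_{0.25} = -0.6745, z_{0.75} = 0.6745.
σ = (6.721 − 5.136)/(0.6745 − (-0.6745)) = 1.175.
μ = 5.136 − (-0.6745)·1.175 = 5.929.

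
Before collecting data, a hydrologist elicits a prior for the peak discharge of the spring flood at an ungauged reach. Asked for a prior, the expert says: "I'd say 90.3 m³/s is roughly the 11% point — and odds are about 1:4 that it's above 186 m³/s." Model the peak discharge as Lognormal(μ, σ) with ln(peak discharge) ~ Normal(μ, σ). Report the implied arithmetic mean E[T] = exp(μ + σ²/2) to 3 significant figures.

If T ~ Lognormal(μ,σ) then ln T ~ Normal(μ,σ), so the p-quantile of ln T is μ + z_p·σ.
ln(90.3) = 4.503 and ln(186) = 5.226; z_{0.11} = -1.227, z_{0.8} = 0.8416.
σ = (5.226 − 4.503)/(0.8416 − (-1.227)) = 0.349.
μ = 4.503 − (-1.227)·0.349 = 4.932.
E[T] = exp(μ + σ²/2) = exp(4.932 + 0.0610) = 147 m³/s.

E[T] ≈ 147 m³/s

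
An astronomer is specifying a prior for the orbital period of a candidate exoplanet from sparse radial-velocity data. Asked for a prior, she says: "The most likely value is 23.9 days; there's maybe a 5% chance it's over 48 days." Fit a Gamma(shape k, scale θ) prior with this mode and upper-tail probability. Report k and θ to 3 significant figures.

Gamma(k,θ) with k>1 has mode (k−1)θ, so θ = 23.9/(k−1).
Need P(X < 48) = 0.95 with θ tied to k this way. Start at k = 2, θ = 23.9: P(X<48) ≈ 0.596.
Too low — raise k to concentrate. Iterating converges to k ≈ 6.7.
Then θ = 23.9/(6.7−1) ≈ 4.19.

k ≈ 6.7, θ ≈ 4.19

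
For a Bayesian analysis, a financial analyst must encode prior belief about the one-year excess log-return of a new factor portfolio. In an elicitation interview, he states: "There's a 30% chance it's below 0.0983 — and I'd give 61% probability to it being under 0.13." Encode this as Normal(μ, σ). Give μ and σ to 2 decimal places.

For Normal(μ,σ), the p-quantile is μ + z_p·σ. Here z_{0.3} = -0.5244, z_{0.61} = 0.2793.
So 0.0983 = μ − 0.5244σ and 0.13 = μ + 0.2793σ.
Subtracting: σ = (0.13 − 0.0983)/(0.2793 − (-0.5244)) = 0.04.
Then μ = 0.0983 − (-0.5244)·0.04 = 0.12.

μ = 0.12, σ = 0.04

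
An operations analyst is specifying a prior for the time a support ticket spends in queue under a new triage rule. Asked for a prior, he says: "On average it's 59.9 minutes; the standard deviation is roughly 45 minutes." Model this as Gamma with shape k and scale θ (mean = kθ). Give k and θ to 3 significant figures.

k ≈ 1.77, θ ≈ 33.8

For Gamma(k, scale θ): mean = kθ, variance = kθ², so CV = 1/√k.
CV = SD/mean = 45/59.9 = 0.7513, hence k = 1/CV² = 1.77.
Then θ = mean/k = 59.9/1.77 = 33.8.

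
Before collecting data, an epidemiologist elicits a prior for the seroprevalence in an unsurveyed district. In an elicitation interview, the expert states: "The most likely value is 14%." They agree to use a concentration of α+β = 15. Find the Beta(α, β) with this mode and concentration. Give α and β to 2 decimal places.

For α,β > 1 the Beta mode is (α−1)/(α+β−2). With α+β = 15, the mode is (α−1)/13.
Set (α−1)/13 = 0.14 → α = 1 + 0.14·13 = 2.82.
β = 15 − α = 12.18.

α = 2.82, β = 12.18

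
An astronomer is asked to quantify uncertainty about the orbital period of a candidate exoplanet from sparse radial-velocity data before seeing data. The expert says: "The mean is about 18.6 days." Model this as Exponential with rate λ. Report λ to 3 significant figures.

Exponential mean = 1/λ, so λ = 1/18.6 = 0.0538.

λ ≈ 0.0538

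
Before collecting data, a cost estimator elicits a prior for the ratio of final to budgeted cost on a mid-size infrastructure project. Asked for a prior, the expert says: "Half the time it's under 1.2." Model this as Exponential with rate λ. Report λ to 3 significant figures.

Exponential median = ln 2 / λ, so λ = ln 2 / 1.2 = 0.578.

λ ≈ 0.578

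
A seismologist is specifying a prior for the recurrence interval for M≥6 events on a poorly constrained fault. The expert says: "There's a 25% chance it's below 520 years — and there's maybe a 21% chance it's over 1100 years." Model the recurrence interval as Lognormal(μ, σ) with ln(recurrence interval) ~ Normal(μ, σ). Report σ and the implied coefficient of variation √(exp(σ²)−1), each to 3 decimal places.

σ ≈ 0.506, CV ≈ 0.540

If T ~ Lognormal(μ,σ) then ln T ~ Normal(μ,σ), so the p-quantile of ln T is μ + z_p·σ.
ln(520) = 6.254 and ln(1100) = 7.003; z_{0.25} = -0.6745, z_{0.79} = 0.8064.
σ = (7.003 − 6.254)/(0.8064 − (-0.6745)) = 0.506.
μ = 6.254 − (-0.6745)·0.506 = 6.595.
CV = √(exp(σ²)−1) = √(exp(0.2560)−1) = 0.540.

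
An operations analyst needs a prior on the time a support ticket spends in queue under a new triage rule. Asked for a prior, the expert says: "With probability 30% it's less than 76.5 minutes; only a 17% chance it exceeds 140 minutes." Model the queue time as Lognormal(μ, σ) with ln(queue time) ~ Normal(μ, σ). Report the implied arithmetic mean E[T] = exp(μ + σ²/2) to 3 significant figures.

If T ~ Lognormal(μ,σ) then ln T ~ Normal(μ,σ), so the p-quantile of ln T is μ + z_p·σ.
ln(76.5) = 4.337 and ln(140) = 4.942; z_{0.3} = -0.5244, z_{0.83} = 0.9542.
σ = (4.942 − 4.337)/(0.9542 − (-0.5244)) = 0.409.
μ = 4.337 − (-0.5244)·0.409 = 4.552.
E[T] = exp(μ + σ²/2) = exp(4.552 + 0.0835) = 103 minutes.

E[T] ≈ 103 minutes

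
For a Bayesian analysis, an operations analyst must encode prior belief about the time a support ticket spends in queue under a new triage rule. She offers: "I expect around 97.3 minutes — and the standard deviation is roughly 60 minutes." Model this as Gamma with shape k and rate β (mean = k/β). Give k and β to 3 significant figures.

k ≈ 2.63, β ≈ 0.027

For Gamma(k, rate β): mean = k/β, variance = k/β², so CV = 1/√k.
CV = SD/mean = 60/97.3 = 0.6166, hence k = 1/CV² = 2.63.
Then β = k/mean = 2.63/97.3 = 0.027.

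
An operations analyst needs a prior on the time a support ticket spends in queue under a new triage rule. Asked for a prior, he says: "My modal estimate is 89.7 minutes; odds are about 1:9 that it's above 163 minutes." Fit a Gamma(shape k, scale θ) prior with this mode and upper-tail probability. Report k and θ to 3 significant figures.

Gamma(k,θ) with k>1 has mode (k−1)θ, so θ = 89.7/(k−1).
Need P(X < 163) = 0.9 with θ tied to k this way. Start at k = 2, θ = 89.7: P(X<163) ≈ 0.542.
Too low — raise k to concentrate. Iterating converges to k ≈ 6.34.
Then θ = 89.7/(6.34−1) ≈ 16.8.

k ≈ 6.34, θ ≈ 16.8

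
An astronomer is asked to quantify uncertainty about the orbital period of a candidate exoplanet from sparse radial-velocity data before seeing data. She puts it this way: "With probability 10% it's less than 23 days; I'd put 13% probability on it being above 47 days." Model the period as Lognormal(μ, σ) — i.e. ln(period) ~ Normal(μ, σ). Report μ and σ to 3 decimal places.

If T ~ Lognormal(μ,σ) then ln T ~ Normal(μ,σ), so the p-quantile of ln T is μ + z_p·σ.
ln(23) = 3.135 and ln(47) = 3.85; z_{0.1} = -1.282, z_{0.87} = 1.126.
σ = (3.85 − 3.135)/(1.126 − (-1.282)) = 0.297.
μ = 3.135 − (-1.282)·0.297 = 3.516.

μ ≈ 3.516, σ ≈ 0.297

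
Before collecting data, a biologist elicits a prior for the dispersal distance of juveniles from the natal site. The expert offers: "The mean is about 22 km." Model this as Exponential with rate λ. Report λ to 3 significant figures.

λ ≈ 0.0455

Exponential mean = 1/λ, so λ = 1/22.0 = 0.0455.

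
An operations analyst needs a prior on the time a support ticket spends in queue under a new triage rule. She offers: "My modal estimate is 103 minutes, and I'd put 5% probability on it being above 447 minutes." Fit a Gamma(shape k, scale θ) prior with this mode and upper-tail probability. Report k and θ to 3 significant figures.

Gamma(k,θ) with k>1 has mode (k−1)θ, so θ = 103/(k−1).
Need P(X < 447) = 0.95 with θ tied to k this way. Start at k = 2, θ = 103: P(X<447) ≈ 0.930.
Too low — raise k to concentrate. Iterating converges to k ≈ 2.15.
Then θ = 103/(2.15−1) ≈ 89.7.

k ≈ 2.15, θ ≈ 89.7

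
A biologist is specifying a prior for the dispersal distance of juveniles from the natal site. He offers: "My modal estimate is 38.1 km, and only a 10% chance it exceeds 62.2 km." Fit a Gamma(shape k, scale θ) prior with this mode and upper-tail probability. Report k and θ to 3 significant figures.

k ≈ 8.84, θ ≈ 4.86

Gamma(k,θ) with k>1 has mode (k−1)θ, so θ = 38.1/(k−1).
Need P(X < 62.2) = 0.9 with θ tied to k this way. Start at k = 2, θ = 38.1: P(X<62.2) ≈ 0.486.
Too low — raise k to concentrate. Iterating converges to k ≈ 8.84.
Then θ = 38.1/(8.84−1) ≈ 4.86.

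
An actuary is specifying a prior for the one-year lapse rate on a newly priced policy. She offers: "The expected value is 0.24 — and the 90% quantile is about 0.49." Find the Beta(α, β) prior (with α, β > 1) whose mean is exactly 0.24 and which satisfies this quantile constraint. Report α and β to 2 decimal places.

With mean 0.24 fixed, write α = 0.24s, β = 0.76s where s = α+β.
Need P(θ < 0.49) = 0.9 under Beta(0.24s, 0.76s). Normal approximation: (q−m)/√(m(1−m)/s) ≈ z_{0.9} = 1.28, so s ≈ 0.24·0.76·(1.28)²/(0.49−0.24)² = 4.8.
At s = 4.8: P(θ<0.49) ≈ 0.894. Adjusting to match 0.9 gives s ≈ 5.12.
So α = 0.24·5.12 ≈ 1.23, β = 0.76·5.12 ≈ 3.89.

α ≈ 1.23, β ≈ 3.89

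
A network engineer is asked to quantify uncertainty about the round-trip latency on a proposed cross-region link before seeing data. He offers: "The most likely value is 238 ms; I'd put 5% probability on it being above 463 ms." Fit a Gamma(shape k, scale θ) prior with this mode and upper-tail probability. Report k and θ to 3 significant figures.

Gamma(k,θ) with k>1 has mode (k−1)θ, so θ = 238/(k−1).
Need P(X < 463) = 0.95 with θ tied to k this way. Start at k = 2, θ = 238: P(X<463) ≈ 0.579.
Too low — raise k to concentrate. Iterating converges to k ≈ 7.27.
Then θ = 238/(7.27−1) ≈ 38.

k ≈ 7.27, θ ≈ 38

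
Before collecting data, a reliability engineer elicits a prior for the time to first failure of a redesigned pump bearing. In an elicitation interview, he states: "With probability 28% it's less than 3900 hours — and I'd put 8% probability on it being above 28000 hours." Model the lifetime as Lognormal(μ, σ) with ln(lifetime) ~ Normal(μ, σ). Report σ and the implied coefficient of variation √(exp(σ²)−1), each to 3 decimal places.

σ ≈ 0.992, CV ≈ 1.294

If T ~ Lognormal(μ,σ) then ln T ~ Normal(μ,σ), so the p-quantile of ln T is μ + z_p·σ.
ln(3900) = 8.269 and ln(28000) = 10.24; z_{0.28} = -0.5828, z_{0.92} = 1.405.
σ = (10.24 − 8.269)/(1.405 − (-0.5828)) = 0.992.
μ = 8.269 − (-0.5828)·0.992 = 8.847.
CV = √(exp(σ²)−1) = √(exp(0.9833)−1) = 1.294.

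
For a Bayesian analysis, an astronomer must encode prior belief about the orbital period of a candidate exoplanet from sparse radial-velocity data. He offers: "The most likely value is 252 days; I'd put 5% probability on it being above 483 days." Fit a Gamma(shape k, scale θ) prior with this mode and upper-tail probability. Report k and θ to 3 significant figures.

k ≈ 7.56, θ ≈ 38.4

Gamma(k,θ) with k>1 has mode (k−1)θ, so θ = 252/(k−1).
Need P(X < 483) = 0.95 with θ tied to k this way. Start at k = 2, θ = 252: P(X<483) ≈ 0.571.
Too low — raise k to concentrate. Iterating converges to k ≈ 7.56.
Then θ = 252/(7.56−1) ≈ 38.4.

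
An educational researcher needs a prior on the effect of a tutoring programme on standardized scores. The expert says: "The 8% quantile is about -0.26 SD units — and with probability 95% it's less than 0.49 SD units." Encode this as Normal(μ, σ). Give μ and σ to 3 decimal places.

μ = 0.086, σ = 0.246

The p-quantile of Normal(μ,σ) is μ + z_p·σ, with z_{0.08} = -1.405 and z_{0.95} = 1.645.
Eliminate σ: μ = (z₂·x₁ − z₁·x₂)/(z₂ − z₁) = (1.645·-0.26 − (-1.405)·0.49)/3.05 = 0.086.
Then σ = (x₂ − x₁)/(z₂ − z₁) = (0.49 − -0.26)/3.05 = 0.246.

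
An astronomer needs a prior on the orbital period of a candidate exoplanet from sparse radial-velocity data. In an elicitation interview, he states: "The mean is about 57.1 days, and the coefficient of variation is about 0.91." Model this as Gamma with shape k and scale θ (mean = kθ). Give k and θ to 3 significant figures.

k ≈ 1.21, θ ≈ 47.3

For Gamma(k, scale θ): mean = kθ, variance = kθ², so CV = 1/√k.
CV = 0.91, hence k = 1/CV² = 1.21.
Then θ = mean/k = 57.1/1.21 = 47.3.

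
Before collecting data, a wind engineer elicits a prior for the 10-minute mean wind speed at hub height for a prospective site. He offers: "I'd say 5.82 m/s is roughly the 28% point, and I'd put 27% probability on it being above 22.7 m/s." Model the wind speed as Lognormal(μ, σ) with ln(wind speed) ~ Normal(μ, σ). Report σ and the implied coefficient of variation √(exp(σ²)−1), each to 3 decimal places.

If T ~ Lognormal(μ,σ) then ln T ~ Normal(μ,σ), so the p-quantile of ln T is μ + z_p·σ.
ln(5.82) = 1.761 and ln(22.7) = 3.122; z_{0.28} = -0.5828, z_{0.73} = 0.6128.
σ = (3.122 − 1.761)/(0.6128 − (-0.5828)) = 1.138.
μ = 1.761 − (-0.5828)·1.138 = 2.425.
CV = √(exp(σ²)−1) = √(exp(1.2958)−1) = 1.629.

σ ≈ 1.138, CV ≈ 1.629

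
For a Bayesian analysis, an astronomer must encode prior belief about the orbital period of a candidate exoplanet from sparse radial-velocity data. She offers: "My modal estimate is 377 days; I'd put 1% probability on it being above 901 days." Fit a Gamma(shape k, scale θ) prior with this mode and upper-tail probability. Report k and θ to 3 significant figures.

k ≈ 7.24, θ ≈ 60.4

Gamma(k,θ) with k>1 has mode (k−1)θ, so θ = 377/(k−1).
Need P(X < 901) = 0.99 with θ tied to k this way. Start at k = 2, θ = 377: P(X<901) ≈ 0.689.
Too low — raise k to concentrate. Iterating converges to k ≈ 7.24.
Then θ = 377/(7.24−1) ≈ 60.4.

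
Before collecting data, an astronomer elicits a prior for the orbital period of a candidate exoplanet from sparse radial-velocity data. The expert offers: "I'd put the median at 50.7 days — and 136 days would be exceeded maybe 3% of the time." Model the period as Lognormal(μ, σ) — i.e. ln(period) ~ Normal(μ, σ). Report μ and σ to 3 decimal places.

If T ~ Lognormal(μ,σ) then ln T ~ Normal(μ,σ), so the p-quantile of ln T is μ + z_p·σ.
ln(50.7) = 3.926 and ln(136) = 4.913; z_{0.5} = 0, z_{0.97} = 1.881.
σ = (4.913 − 3.926)/(1.881 − (0)) = 0.525.
μ = 3.926 − (0)·0.525 = 3.926.

μ ≈ 3.926, σ ≈ 0.525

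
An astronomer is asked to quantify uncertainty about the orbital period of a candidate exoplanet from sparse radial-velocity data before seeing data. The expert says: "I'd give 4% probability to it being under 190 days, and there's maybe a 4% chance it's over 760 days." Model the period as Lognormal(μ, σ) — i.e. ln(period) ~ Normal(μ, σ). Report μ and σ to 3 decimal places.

If T ~ Lognormal(μ,σ) then ln T ~ Normal(μ,σ), so the p-quantile of ln T is μ + z_p·σ.
ln(190) = 5.247 and ln(760) = 6.633; z_{0.04} = -1.751, z_{0.96} = 1.751.
σ = (6.633 − 5.247)/(1.751 − (-1.751)) = 0.396.
μ = 5.247 − (-1.751)·0.396 = 5.940.

μ ≈ 5.940, σ ≈ 0.396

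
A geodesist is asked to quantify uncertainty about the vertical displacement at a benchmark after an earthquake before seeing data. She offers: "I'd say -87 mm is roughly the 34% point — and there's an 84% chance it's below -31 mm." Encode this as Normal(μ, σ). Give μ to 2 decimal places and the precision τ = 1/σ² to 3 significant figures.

The p-quantile of Normal(μ,σ) is μ + z_p·σ, with z_{0.34} = -0.4125 and z_{0.84} = 0.9945.
Eliminate σ: μ = (z₂·x₁ − z₁·x₂)/(z₂ − z₁) = (0.9945·-87 − (-0.4125)·-31)/1.407 = -70.58.
Then σ = (x₂ − x₁)/(z₂ − z₁) = (-31 − -87)/1.407 = 39.80.
Precision τ = 1/σ² = 1/39.8² = 0.000631.

μ = -70.58, τ = 0.000631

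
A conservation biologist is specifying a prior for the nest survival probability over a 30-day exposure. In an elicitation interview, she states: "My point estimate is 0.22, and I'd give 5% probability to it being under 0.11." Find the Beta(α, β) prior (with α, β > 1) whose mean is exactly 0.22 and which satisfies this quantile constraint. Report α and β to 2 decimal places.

α ≈ 6.74, β ≈ 23.89

With mean 0.22 fixed, write α = 0.22s, β = 0.78s where s = α+β.
Need P(θ < 0.11) = 0.05 under Beta(0.22s, 0.78s). Normal approximation: (q−m)/√(m(1−m)/s) ≈ z_{0.05} = -1.64, so s ≈ 0.22·0.78·(-1.64)²/(0.11−0.22)² = 38.4.
At s = 38.4: P(θ<0.11) ≈ 0.031. Adjusting to match 0.05 gives s ≈ 30.63.
So α = 0.22·30.63 ≈ 6.74, β = 0.78·30.63 ≈ 23.89.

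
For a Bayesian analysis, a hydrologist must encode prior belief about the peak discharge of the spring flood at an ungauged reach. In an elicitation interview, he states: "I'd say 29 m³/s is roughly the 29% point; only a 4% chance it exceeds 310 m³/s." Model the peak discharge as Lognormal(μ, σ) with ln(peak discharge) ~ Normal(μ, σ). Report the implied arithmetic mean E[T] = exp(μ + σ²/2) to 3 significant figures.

If T ~ Lognormal(μ,σ) then ln T ~ Normal(μ,σ), so the p-quantile of ln T is μ + z_p·σ.
ln(29) = 3.367 and ln(310) = 5.737; z_{0.29} = -0.5534, z_{0.96} = 1.751.
σ = (5.737 − 3.367)/(1.751 − (-0.5534)) = 1.028.
μ = 3.367 − (-0.5534)·1.028 = 3.936.
E[T] = exp(μ + σ²/2) = exp(3.936 + 0.5287) = 86.9 m³/s.

E[T] ≈ 86.9 m³/s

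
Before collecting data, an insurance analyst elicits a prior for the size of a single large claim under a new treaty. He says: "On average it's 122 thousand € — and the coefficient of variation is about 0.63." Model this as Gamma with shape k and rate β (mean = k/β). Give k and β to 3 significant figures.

For Gamma(k, rate β): mean = k/β, variance = k/β², so CV = 1/√k.
CV = 0.63, hence k = 1/CV² = 2.52.
Then β = k/mean = 2.52/122 = 0.0207.

k ≈ 2.52, β ≈ 0.0207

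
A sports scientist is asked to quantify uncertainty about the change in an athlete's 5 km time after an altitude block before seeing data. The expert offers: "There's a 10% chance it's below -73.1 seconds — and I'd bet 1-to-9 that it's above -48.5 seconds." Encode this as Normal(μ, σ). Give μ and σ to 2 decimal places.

For Normal(μ,σ), the p-quantile is μ + z_p·σ. Here z_{0.1} = -1.282, z_{0.9} = 1.282.
So -73.1 = μ − 1.282σ and -48.5 = μ + 1.282σ.
Subtracting: σ = (-48.5 − -73.1)/(1.282 − (-1.282)) = 9.60.
Then μ = -73.1 − (-1.282)·9.60 = -60.80.

μ = -60.80, σ = 9.60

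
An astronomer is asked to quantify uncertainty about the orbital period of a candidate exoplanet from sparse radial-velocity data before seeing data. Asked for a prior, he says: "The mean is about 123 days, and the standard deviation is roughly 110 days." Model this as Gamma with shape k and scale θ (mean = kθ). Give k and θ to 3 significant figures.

k ≈ 1.25, θ ≈ 98.4

For Gamma(k, scale θ): mean = kθ, variance = kθ², so CV = 1/√k.
CV = SD/mean = 110/123 = 0.8943, hence k = 1/CV² = 1.25.
Then θ = mean/k = 123/1.25 = 98.4.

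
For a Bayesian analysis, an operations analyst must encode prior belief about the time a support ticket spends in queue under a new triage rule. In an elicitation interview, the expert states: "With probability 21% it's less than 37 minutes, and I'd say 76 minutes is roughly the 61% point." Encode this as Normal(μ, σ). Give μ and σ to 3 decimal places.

The p-quantile of Normal(μ,σ) is μ + z_p·σ, with z_{0.21} = -0.8064 and z_{0.61} = 0.2793.
Eliminate σ: μ = (z₂·x₁ − z₁·x₂)/(z₂ − z₁) = (0.2793·37 − (-0.8064)·76)/1.086 = 65.967.
Then σ = (x₂ − x₁)/(z₂ − z₁) = (76 − 37)/1.086 = 35.920.

μ = 65.967, σ = 35.920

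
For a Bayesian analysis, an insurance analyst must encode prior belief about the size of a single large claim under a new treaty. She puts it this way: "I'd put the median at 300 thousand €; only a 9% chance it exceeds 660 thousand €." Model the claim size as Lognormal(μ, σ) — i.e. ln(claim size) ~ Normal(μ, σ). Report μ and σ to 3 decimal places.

μ ≈ 5.704, σ ≈ 0.588

If T ~ Lognormal(μ,σ) then ln T ~ Normal(μ,σ), so the p-quantile of ln T is μ + z_p·σ.
ln(300) = 5.704 and ln(660) = 6.492; z_{0.5} = 0, z_{0.91} = 1.341.
σ = (6.492 − 5.704)/(1.341 − (0)) = 0.588.
μ = 5.704 − (0)·0.588 = 5.704.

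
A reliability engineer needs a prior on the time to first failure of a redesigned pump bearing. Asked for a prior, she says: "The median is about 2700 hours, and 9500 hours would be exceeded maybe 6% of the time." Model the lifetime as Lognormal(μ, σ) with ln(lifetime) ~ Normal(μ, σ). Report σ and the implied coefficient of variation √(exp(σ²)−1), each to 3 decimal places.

σ ≈ 0.809, CV ≈ 0.962

If T ~ Lognormal(μ,σ) then ln T ~ Normal(μ,σ), so the p-quantile of ln T is μ + z_p·σ.
ln(2700) = 7.901 and ln(9500) = 9.159; z_{0.5} = 0, z_{0.94} = 1.555.
σ = (9.159 − 7.901)/(1.555 − (0)) = 0.809.
μ = 7.901 − (0)·0.809 = 7.901.
CV = √(exp(σ²)−1) = √(exp(0.6547)−1) = 0.962.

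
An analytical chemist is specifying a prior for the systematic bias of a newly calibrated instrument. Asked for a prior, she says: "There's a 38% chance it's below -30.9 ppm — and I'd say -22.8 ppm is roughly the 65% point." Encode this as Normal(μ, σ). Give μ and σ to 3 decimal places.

μ = -27.318, σ = 11.726

The p-quantile of Normal(μ,σ) is μ + z_p·σ, with z_{0.38} = -0.3055 and z_{0.65} = 0.3853.
Eliminate σ: μ = (z₂·x₁ − z₁·x₂)/(z₂ − z₁) = (0.3853·-30.9 − (-0.3055)·-22.8)/0.6908 = -27.318.
Then σ = (x₂ − x₁)/(z₂ − z₁) = (-22.8 − -30.9)/0.6908 = 11.726.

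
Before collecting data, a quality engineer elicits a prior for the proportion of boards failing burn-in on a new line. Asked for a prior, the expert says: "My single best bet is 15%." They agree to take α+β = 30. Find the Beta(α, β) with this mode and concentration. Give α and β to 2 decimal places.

For α,β > 1 the Beta mode is (α−1)/(α+β−2). With α+β = 30, the mode is (α−1)/28.
Set (α−1)/28 = 0.15 → α = 1 + 0.15·28 = 5.20.
β = 30 − α = 24.80.

α = 5.20, β = 24.80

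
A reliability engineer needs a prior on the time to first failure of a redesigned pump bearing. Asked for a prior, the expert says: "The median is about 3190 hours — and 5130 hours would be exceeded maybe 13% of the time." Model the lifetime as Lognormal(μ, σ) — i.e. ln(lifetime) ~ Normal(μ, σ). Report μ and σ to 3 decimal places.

If T ~ Lognormal(μ,σ) then ln T ~ Normal(μ,σ), so the p-quantile of ln T is μ + z_p·σ.
ln(3190) = 8.068 and ln(5130) = 8.543; z_{0.5} = 0, z_{0.87} = 1.126.
σ = (8.543 − 8.068)/(1.126 − (0)) = 0.422.
μ = 8.068 − (0)·0.422 = 8.068.

μ ≈ 8.068, σ ≈ 0.422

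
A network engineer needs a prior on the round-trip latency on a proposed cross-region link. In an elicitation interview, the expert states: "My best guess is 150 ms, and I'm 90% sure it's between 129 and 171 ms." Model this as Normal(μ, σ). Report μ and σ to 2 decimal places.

μ = 150.00, σ = 12.77

A symmetric 90% interval runs μ ± z·σ with z = 1.645.
Half-width = 21, so σ = 21/1.645 = 12.77.
μ is the stated best guess, 150.00.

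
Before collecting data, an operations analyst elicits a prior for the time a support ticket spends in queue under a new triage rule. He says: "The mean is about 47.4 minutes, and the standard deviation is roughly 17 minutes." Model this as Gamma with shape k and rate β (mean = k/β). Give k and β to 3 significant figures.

For Gamma(k, rate β): mean = k/β, variance = k/β², so CV = 1/√k.
CV = SD/mean = 17/47.4 = 0.3586, hence k = 1/CV² = 7.77.
Then β = k/mean = 7.77/47.4 = 0.164.

k ≈ 7.77, β ≈ 0.164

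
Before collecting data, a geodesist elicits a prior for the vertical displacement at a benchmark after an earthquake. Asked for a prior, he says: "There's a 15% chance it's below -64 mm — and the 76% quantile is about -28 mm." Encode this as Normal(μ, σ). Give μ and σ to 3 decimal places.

μ = -42.590, σ = 20.657

The p-quantile of Normal(μ,σ) is μ + z_p·σ, with z_{0.15} = -1.036 and z_{0.76} = 0.7063.
Eliminate σ: μ = (z₂·x₁ − z₁·x₂)/(z₂ − z₁) = (0.7063·-64 − (-1.036)·-28)/1.743 = -42.590.
Then σ = (x₂ − x₁)/(z₂ − z₁) = (-28 − -64)/1.743 = 20.657.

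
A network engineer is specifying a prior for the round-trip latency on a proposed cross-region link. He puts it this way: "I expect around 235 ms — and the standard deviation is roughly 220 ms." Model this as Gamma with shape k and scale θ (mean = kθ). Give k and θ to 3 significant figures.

For Gamma(k, scale θ): mean = kθ, variance = kθ², so CV = 1/√k.
CV = SD/mean = 220/235 = 0.9362, hence k = 1/CV² = 1.14.
Then θ = mean/k = 235/1.14 = 206.

k ≈ 1.14, θ ≈ 206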